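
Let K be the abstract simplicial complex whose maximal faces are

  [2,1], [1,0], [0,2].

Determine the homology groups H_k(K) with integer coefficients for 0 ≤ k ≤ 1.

H_0 = Z,  H_1 = Z.

Take the total order 0 < 1 < 2 on the vertex set. Then K (dimension 1) consists of the simplices:

  0-simplices (3): [0], [1], [2]
  1-simplices (3): [0,1], [0,2], [1,2]

Hence C_0 ≅ Z^3, C_1 ≅ Z^3.

Boundary ∂_1: C_1 → C_0 is given by ∂[p,q] = [q] − [p]. For instance
  ∂[0,2] = [2] − [0].
This gives a 3×3 integer matrix of rank 2; reducing to Smith normal form yields diagonal entries (1,1).

Reading off H_k = ker ∂_k / im ∂_{k+1}:

  H_0: rank C_0 − rank ∂_1 = 3 − 2 = 1, and the invariant factors of ∂_1 are all 1, so H_0 ≅ Z.
  H_1: rank ker ∂_1 − rank ∂_2 = (3 − 2) − 0 = 1, and there is no ∂_2, so H_1 ≅ Z.

As a check, the Euler characteristic is 3 − 3 = 0, which agrees with 1 − 1 = 0.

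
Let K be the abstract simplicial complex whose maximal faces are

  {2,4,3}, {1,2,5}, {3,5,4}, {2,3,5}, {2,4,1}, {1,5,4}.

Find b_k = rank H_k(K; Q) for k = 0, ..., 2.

b_0 = 1, b_1 = 0, b_2 = 1.

Order the vertices as 1 < 2 < 3 < 4 < 5. Listing each simplex with vertices in this order, K has dimension 2 with simplices:

  0-simplices (5): [1], [2], [3], [4], [5]
  1-simplices (9): [1,2], [1,4], [1,5], [2,3], [2,4], [2,5], [3,4], [3,5], [4,5]
  2-simplices (6): [1,2,4], [1,2,5], [1,4,5], [2,3,4], [2,3,5], [3,4,5]

so the chain groups are C_0 ≅ Z^5, C_1 ≅ Z^9, C_2 ≅ Z^6.

Boundary ∂_1: C_1 → C_0 maps an edge to its endpoints' difference, ∂[p,q] = q − p. For instance
  ∂[1,4] = [4] − [1].
The resulting 5×9 matrix has rank 4, and its Smith normal form has invariant factors (1,1,1,1).

∂_2: C_2 → C_1 acts by ∂[p,q,r] = [q,r] − [p,r] + [p,q]. For instance
  ∂[2,3,5] = [3,5] − [2,5] + [2,3],
  ∂[1,2,4] = [2,4] − [1,4] + [1,2].
The resulting 9×6 matrix has rank 5, and its Smith normal form has invariant factors (1,1,1,1,1).

Reading off H_k = ker ∂_k / im ∂_{k+1}:

  H_0: rank C_0 − rank ∂_1 = 5 − 4 = 1, and the invariant factors of ∂_1 are all 1, so H_0 = Z.
  H_1: rank ker ∂_1 − rank ∂_2 = (9 − 4) − 5 = 0, and the invariant factors of ∂_2 are all 1, so H_1 = 0.
  H_2: rank ker ∂_2 − rank ∂_3 = (6 − 5) − 0 = 1, and there is no ∂_3, so H_2 = Z.

As a check, the Euler characteristic is 5 − 9 + 6 = 2, which agrees with 1 − 0 + 1 = 2.
(K is a triangulation of the 2-sphere S^2.)

Hence the Betti numbers are b_0 = 1, b_1 = 0, b_2 = 1.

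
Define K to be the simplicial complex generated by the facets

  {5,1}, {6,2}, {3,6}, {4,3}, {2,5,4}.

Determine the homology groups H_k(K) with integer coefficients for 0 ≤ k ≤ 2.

H_0 ≅ Z,  H_1 ≅ Z,  H_2 = 0.

Order the vertices as 1 < 2 < 3 < 4 < 5 < 6. Listing each simplex with vertices in this order, K has dimension 2 with simplices:

  0-simplices (6): [1], [2], [3], [4], [5], [6]
  1-simplices (7): [1,5], [2,4], [2,5], [2,6], [3,4], [3,6], [4,5]
  2-simplices (1): [2,4,5]

Hence C_0 ≅ Z^6, C_1 ≅ Z^7, C_2 ≅ Z^1.

Boundary ∂_1: C_1 → C_0 sends each edge [p,q] (with p < q) to q − p. For instance
  ∂[2,5] = [5] − [2].
This gives a 6×7 integer matrix of rank 5; reducing to Smith normal form yields diagonal entries (1,1,1,1,1).

Boundary ∂_2: C_2 → C_1 acts by ∂[p,q,r] = [q,r] − [p,r] + [p,q]. For instance
  ∂[2,4,5] = [4,5] − [2,5] + [2,4].
This gives a 7×1 integer matrix of rank 1; reducing to Smith normal form yields diagonal entries (1).

Computing H_k = (kernel of ∂_k) / (image of ∂_{k+1}):

  H_0: rank C_0 − rank ∂_1 = 6 − 5 = 1, and the invariant factors of ∂_1 are all 1, so H_0 ≅ Z.
  H_1: rank ker ∂_1 − rank ∂_2 = (7 − 5) − 1 = 1, and the invariant factors of ∂_2 are all 1, so H_1 ≅ Z.
  H_2: rank ker ∂_2 − rank ∂_3 = (1 − 1) − 0 = 0, and there is no ∂_3, so H_2 ≅ 0.

As a check, the Euler characteristic is 6 − 7 + 1 = 0, which agrees with 1 − 1 + 0 = 0.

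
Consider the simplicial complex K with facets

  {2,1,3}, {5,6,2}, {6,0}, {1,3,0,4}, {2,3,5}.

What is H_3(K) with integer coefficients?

Order the vertices as 0 < 1 < 2 < 3 < 4 < 5 < 6. Listing each simplex with vertices in this order, K has dimension 3 with simplices:

  0-simplices (7): [0], [1], [2], [3], [4], [5], [6]
  1-simplices (13): [0,1], [0,3], [0,4], [0,6], [1,2], [1,3], [1,4], [2,3], [2,5], [2,6], [3,4], [3,5], [5,6]
  2-simplices (7): [0,1,3], [0,1,4], [0,3,4], [1,2,3], [1,3,4], [2,3,5], [2,5,6]
  3-simplices (1): [0,1,3,4]

giving chain groups C_0 ≅ Z^7, C_1 ≅ Z^13, C_2 ≅ Z^7, C_3 ≅ Z^1.

The boundary map ∂_1: C_1 → C_0 maps an edge to its endpoints' difference, ∂[p,q] = q − p. For instance
  ∂[3,5] = [5] − [3].
The 7×13 boundary matrix has rank 6 and Smith normal form diag(1,1,1,1,1,1).

The boundary map ∂_2: C_2 → C_1 sends each 2-simplex [p,q,r] to [q,r] − [p,r] + [p,q]. For instance
  ∂[2,5,6] = [5,6] − [2,6] + [2,5],
  ∂[1,2,3] = [2,3] − [1,3] + [1,2].
This gives a 13×7 integer matrix of rank 6; reducing to Smith normal form yields diagonal entries (1,1,1,1,1,1).

The boundary map ∂_3: C_3 → C_2 sends each 3-simplex σ to the alternating sum Σ_i (−1)^i (σ with its i-th vertex removed). For instance
  ∂[0,1,3,4] = [1,3,4] − [0,3,4] + [0,1,4] − [0,1,3].
As a 7×1 matrix over Z this has rank 1, with invariant factors (1).

Now H_k = ker ∂_k / im ∂_{k+1}, so:

  H_3: rank ker ∂_3 − rank ∂_4 = (1 − 1) − 0 = 0, and there is no ∂_4, so H_3 ≅ 0.

H_3 ≅ 0.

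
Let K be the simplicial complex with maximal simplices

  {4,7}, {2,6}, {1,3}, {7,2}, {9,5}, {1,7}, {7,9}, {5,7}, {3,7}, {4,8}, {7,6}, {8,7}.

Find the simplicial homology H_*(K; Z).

K has 9 vertices, 12 edges.
rank ∂_0 = 0, rank ∂_1 = 8 ⇒ b_0 = 9 − 0 − 8 = 1; all invariant factors of ∂_1 are 1 so no torsion. So H_0 = Z.
rank ∂_1 = 8, rank ∂_2 = 0 ⇒ b_1 = 12 − 8 − 0 = 4. So H_1 = Z^4.

H_0 = Z,  H_1 = Z^4.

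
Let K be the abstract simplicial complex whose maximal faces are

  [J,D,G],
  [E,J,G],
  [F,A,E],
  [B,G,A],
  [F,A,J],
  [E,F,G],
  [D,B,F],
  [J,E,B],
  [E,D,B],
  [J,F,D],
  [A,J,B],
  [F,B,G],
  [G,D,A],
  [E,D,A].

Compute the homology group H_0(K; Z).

H_0 ≅ Z.

Fix the vertex order A < B < D < E < F < G < J and write every simplex with vertices in increasing order. Then dim K = 2 and the simplices of K are:

  0-simplices (7): A, B, D, E, F, G, J
  1-simplices (21): AB, AD, AE, AF, AG, AJ, BD, BE, BF, BG, BJ, DE, DF, DG, DJ, EF, EG, EJ, FG, FJ, GJ
  2-simplices (14): ABG, ABJ, ADE, ADG, AEF, AFJ, BDE, BDF, BEJ, BFG, DFJ, DGJ, EFG, EGJ

Hence C_0 ≅ Z^7, C_1 ≅ Z^21, C_2 ≅ Z^14.

∂_1: C_1 → C_0 is given by ∂[p,q] = [q] − [p].
The resulting 7×21 matrix has rank 6, and its Smith normal form has invariant factors (1,1,1,1,1,1).

Boundary ∂_2: C_2 → C_1 sends each 2-simplex [p,q,r] to [q,r] − [p,r] + [p,q]. For instance
  ∂AFJ = FJ − AJ + AF,
  ∂EGJ = GJ − EJ + EG.
This gives a 21×14 integer matrix of rank 13; reducing to Smith normal form yields diagonal entries (1,1,1,1,1,1,1,1,1,1,1,1,1).

Reading off H_k = ker ∂_k / im ∂_{k+1}:

  H_0: rank C_0 − rank ∂_1 = 7 − 6 = 1, and the invariant factors of ∂_1 are all 1, so H_0 ≅ Z.

(K is a triangulation of the torus T^2.)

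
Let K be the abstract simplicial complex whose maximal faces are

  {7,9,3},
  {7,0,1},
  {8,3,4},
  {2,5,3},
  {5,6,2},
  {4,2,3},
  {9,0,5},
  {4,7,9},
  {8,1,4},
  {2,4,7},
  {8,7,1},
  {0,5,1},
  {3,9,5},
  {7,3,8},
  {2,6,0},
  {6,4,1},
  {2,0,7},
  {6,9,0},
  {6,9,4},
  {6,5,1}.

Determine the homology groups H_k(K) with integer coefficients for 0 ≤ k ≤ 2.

We work with the vertex ordering 0 < 1 < 2 < 3 < 4 < 5 < 6 < 7 < 8 < 9. The simplices of K, each written with vertices in increasing order, are:

  0-simplices (10): [0], [1], [2], [3], [4], [5], [6], [7], [8], [9]
  1-simplices (30): (30 of them)
  2-simplices (20): (20 of them)

so the chain groups are C_0 ≅ Z^10, C_1 ≅ Z^30, C_2 ≅ Z^20.

The boundary map ∂_1: C_1 → C_0 maps an edge to its endpoints' difference, ∂[p,q] = q − p.
This gives a 10×30 integer matrix of rank 9; reducing to Smith normal form yields diagonal entries (1,1,1,1,1,1,1,1,1).

Boundary ∂_2: C_2 → C_1 sends each 2-simplex [p,q,r] to [q,r] − [p,r] + [p,q]. For instance
  ∂[4,7,9] = [7,9] − [4,9] + [4,7],
  ∂[3,4,8] = [4,8] − [3,8] + [3,4].
The 30×20 boundary matrix has rank 20 and Smith normal form diag(1,1,1,1,1,1,1,1,1,1,1,1,1,1,1,1,1,1,1,2).

Now H_k = ker ∂_k / im ∂_{k+1}, so:

  H_0: rank C_0 − rank ∂_1 = 10 − 9 = 1, and the invariant factors of ∂_1 are all 1, so H_0 ≅ Z.
  H_1: rank ker ∂_1 − rank ∂_2 = (30 − 9) − 20 = 1, and ∂_2 has invariant factor 2 > 1, so H_1 ≅ Z ⊕ Z/2.
  H_2: rank ker ∂_2 − rank ∂_3 = (20 − 20) − 0 = 0, and there is no ∂_3, so H_2 ≅ 0.

As a check, the Euler characteristic is 10 − 30 + 20 = 0, which agrees with 1 − 1 + 0 = 0.

H_0 ≅ Z,  H_1 ≅ Z ⊕ Z/2,  H_2 = 0.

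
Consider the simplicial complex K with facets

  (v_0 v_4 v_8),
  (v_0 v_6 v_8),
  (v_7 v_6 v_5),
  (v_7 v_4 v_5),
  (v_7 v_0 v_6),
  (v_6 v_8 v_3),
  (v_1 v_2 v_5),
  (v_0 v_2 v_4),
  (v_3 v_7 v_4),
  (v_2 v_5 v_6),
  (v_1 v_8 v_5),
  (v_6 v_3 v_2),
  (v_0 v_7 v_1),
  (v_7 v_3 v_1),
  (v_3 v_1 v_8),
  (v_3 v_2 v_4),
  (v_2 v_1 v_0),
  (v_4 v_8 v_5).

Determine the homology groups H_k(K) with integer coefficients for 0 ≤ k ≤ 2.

Order the vertices as v_0 < v_1 < v_2 < v_3 < v_4 < v_5 < v_6 < v_7 < v_8. Listing each simplex with vertices in this order, K has dimension 2 with simplices:

  0-simplices (9): [v_0], [v_1], [v_2], [v_3], [v_4], [v_5], [v_6], [v_7], [v_8]
  1-simplices (27): (27 of them)
  2-simplices (18): (18 of them)

Hence C_0 ≅ Z^9, C_1 ≅ Z^27, C_2 ≅ Z^18.

∂_1: C_1 → C_0 sends each edge [p,q] (with p < q) to q − p. For instance
  ∂[v_0,v_4] = [v_4] − [v_0].
This gives a 9×27 integer matrix of rank 8; reducing to Smith normal form yields diagonal entries (1,1,1,1,1,1,1,1).

The boundary map ∂_2: C_2 → C_1 sends each 2-simplex [p,q,r] to [q,r] − [p,r] + [p,q]. For instance
  ∂[v_4,v_5,v_8] = [v_5,v_8] − [v_4,v_8] + [v_4,v_5],
  ∂[v_3,v_4,v_7] = [v_4,v_7] − [v_3,v_7] + [v_3,v_4].
As a 27×18 matrix over Z this has rank 17, with invariant factors (1,1,1,1,1,1,1,1,1,1,1,1,1,1,1,1,1).

Now H_k = ker ∂_k / im ∂_{k+1}, so:

  H_0: rank C_0 − rank ∂_1 = 9 − 8 = 1, and the invariant factors of ∂_1 are all 1, so H_0 = Z.
  H_1: rank ker ∂_1 − rank ∂_2 = (27 − 8) − 17 = 2, and the invariant factors of ∂_2 are all 1, so H_1 = Z^2.
  H_2: rank ker ∂_2 − rank ∂_3 = (18 − 17) − 0 = 1, and there is no ∂_3, so H_2 = Z.

H_0 ≅ Z,  H_1 ≅ Z^2,  H_2 ≅ Z.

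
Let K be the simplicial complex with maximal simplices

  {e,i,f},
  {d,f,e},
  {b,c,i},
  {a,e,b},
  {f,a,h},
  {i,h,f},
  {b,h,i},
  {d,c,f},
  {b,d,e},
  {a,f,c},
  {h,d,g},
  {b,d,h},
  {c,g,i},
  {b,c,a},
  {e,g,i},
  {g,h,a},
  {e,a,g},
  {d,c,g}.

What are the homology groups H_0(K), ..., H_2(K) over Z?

Fix the vertex order a < b < c < d < e < f < g < h < i and write every simplex with vertices in increasing order. Then dim K = 2 and the simplices of K are:

  0-simplices (9): a, b, c, d, e, f, g, h, i
  1-simplices (27): ab, ac, ae, af, ag, ah, bc, bd, be, bh, bi, cd, cf, cg, ci, de, df, dg, dh, ef, eg, ei, fh, fi, gh, gi, hi
  2-simplices (18): abc, abe, acf, aeg, afh, agh, bci, bde, bdh, bhi, cdf, cdg, cgi, def, dgh, efi, egi, fhi

giving chain groups C_0 ≅ Z^9, C_1 ≅ Z^27, C_2 ≅ Z^18.

∂_1: C_1 → C_0 is given by ∂[p,q] = [q] − [p].
The resulting 9×27 matrix has rank 8, and its Smith normal form has invariant factors (1,1,1,1,1,1,1,1).

The boundary map ∂_2: C_2 → C_1 acts by ∂[p,q,r] = [q,r] − [p,r] + [p,q]. For instance
  ∂egi = gi − ei + eg,
  ∂fhi = hi − fi + fh.
The 27×18 boundary matrix has rank 17 and Smith normal form diag(1,1,1,1,1,1,1,1,1,1,1,1,1,1,1,1,1).

Computing H_k = (kernel of ∂_k) / (image of ∂_{k+1}):

  H_0: rank C_0 − rank ∂_1 = 9 − 8 = 1, and the invariant factors of ∂_1 are all 1, so H_0 ≅ Z.
  H_1: rank ker ∂_1 − rank ∂_2 = (27 − 8) − 17 = 2, and the invariant factors of ∂_2 are all 1, so H_1 ≅ Z^2.
  H_2: rank ker ∂_2 − rank ∂_3 = (18 − 17) − 0 = 1, and there is no ∂_3, so H_2 ≅ Z.

As a check, the Euler characteristic is 9 − 27 + 18 = 0, which agrees with 1 − 2 + 1 = 0.
(K is a triangulation of the torus T^2.)

H_0 = Z,  H_1 = Z^2,  H_2 = Z.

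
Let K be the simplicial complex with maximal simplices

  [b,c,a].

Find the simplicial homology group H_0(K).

H_0 = Z.

Take the total order a < b < c on the vertex set. Then K (dimension 2) consists of the simplices:

  0-simplices (3): a, b, c
  1-simplices (3): ab, ac, bc
  2-simplices (1): abc

so the chain groups are C_0 ≅ Z^3, C_1 ≅ Z^3, C_2 ≅ Z^1.

The boundary map ∂_1: C_1 → C_0 is given by ∂[p,q] = [q] − [p].
As a 3×3 matrix over Z this has rank 2, with invariant factors (1,1).

Boundary ∂_2: C_2 → C_1 acts by ∂[p,q,r] = [q,r] − [p,r] + [p,q]. For instance
  ∂abc = bc − ac + ab.
The 3×1 boundary matrix has rank 1 and Smith normal form diag(1).

Computing H_k = (kernel of ∂_k) / (image of ∂_{k+1}):

  H_0: rank C_0 − rank ∂_1 = 3 − 2 = 1, and the invariant factors of ∂_1 are all 1, so H_0 ≅ Z.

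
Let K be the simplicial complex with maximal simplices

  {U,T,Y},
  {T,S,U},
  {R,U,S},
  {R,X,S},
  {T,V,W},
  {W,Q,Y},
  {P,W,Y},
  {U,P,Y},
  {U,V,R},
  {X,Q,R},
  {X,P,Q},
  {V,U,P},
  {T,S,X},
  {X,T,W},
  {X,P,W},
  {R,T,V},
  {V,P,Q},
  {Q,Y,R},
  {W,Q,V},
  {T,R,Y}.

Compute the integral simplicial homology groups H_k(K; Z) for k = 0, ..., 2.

H_0 ≅ Z,  H_1 ≅ Z ⊕ Z_2,  H_2 = 0.

Order the vertices as P < Q < R < S < T < U < V < W < X < Y. Listing each simplex with vertices in this order, K has dimension 2 with simplices:

  0-simplices (10): P, Q, R, S, T, U, V, W, X, Y
  1-simplices (30): PQ, PU, PV, PW, PX, PY, QR, QV, QW, QX, QY, RS, RT, RU, RV, RX, RY, ST, SU, SX, TU, TV, TW, TX, TY, UV, UY, VW, WX, WY
  2-simplices (20): PQV, PQX, PUV, PUY, PWX, PWY, QRX, QRY, QVW, QWY, RSU, RSX, RTV, RTY, RUV, STU, STX, TUY, TVW, TWX

giving chain groups C_0 ≅ Z^10, C_1 ≅ Z^30, C_2 ≅ Z^20.

The boundary map ∂_1: C_1 → C_0 sends each edge [p,q] (with p < q) to q − p. For instance
  ∂TX = X − T.
The resulting 10×30 matrix has rank 9, and its Smith normal form has invariant factors (1,1,1,1,1,1,1,1,1).

The boundary map ∂_2: C_2 → C_1 maps a triangle to the signed sum of its edges. For instance
  ∂STX = TX − SX + ST,
  ∂PQV = QV − PV + PQ.
As a 30×20 matrix over Z this has rank 20, with invariant factors (1,1,1,1,1,1,1,1,1,1,1,1,1,1,1,1,1,1,1,2).

Computing H_k = (kernel of ∂_k) / (image of ∂_{k+1}):

  H_0: rank C_0 − rank ∂_1 = 10 − 9 = 1, and the invariant factors of ∂_1 are all 1, so H_0 ≅ Z.
  H_1: rank ker ∂_1 − rank ∂_2 = (30 − 9) − 20 = 1, and ∂_2 has invariant factor 2 > 1, so H_1 ≅ Z ⊕ Z_2.
  H_2: rank ker ∂_2 − rank ∂_3 = (20 − 20) − 0 = 0, and there is no ∂_3, so H_2 ≅ 0.

As a check, the Euler characteristic is 10 − 30 + 20 = 0, which agrees with 1 − 1 + 0 = 0.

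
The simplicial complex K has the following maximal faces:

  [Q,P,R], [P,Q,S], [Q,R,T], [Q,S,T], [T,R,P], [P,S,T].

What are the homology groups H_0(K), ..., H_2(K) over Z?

H_0 = Z,  H_1 = 0,  H_2 = Z.

K has 5 vertices, 9 edges, 6 triangles.
rank ∂_0 = 0, rank ∂_1 = 4 ⇒ b_0 = 5 − 0 − 4 = 1; all invariant factors of ∂_1 are 1 so no torsion. So H_0 ≅ Z.
rank ∂_1 = 4, rank ∂_2 = 5 ⇒ b_1 = 9 − 4 − 5 = 0; all invariant factors of ∂_2 are 1 so no torsion. So H_1 ≅ 0.
rank ∂_2 = 5, rank ∂_3 = 0 ⇒ b_2 = 6 − 5 − 0 = 1. So H_2 ≅ Z.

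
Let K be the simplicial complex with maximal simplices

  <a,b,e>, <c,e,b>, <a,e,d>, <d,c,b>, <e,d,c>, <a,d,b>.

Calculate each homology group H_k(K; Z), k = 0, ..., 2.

Fix the vertex order a < b < c < d < e and write every simplex with vertices in increasing order. Then dim K = 2 and the simplices of K are:

  0-simplices (5): a, b, c, d, e
  1-simplices (9): ab, ad, ae, bc, bd, be, cd, ce, de
  2-simplices (6): abd, abe, ade, bcd, bce, cde

so the chain groups are C_0 ≅ Z^5, C_1 ≅ Z^9, C_2 ≅ Z^6.

The boundary map ∂_1: C_1 → C_0 is given by ∂[p,q] = [q] − [p].
As a 5×9 matrix over Z this has rank 4, with invariant factors (1,1,1,1).

Boundary ∂_2: C_2 → C_1 sends each 2-simplex [p,q,r] to [q,r] − [p,r] + [p,q]. For instance
  ∂abd = bd − ad + ab,
  ∂abe = be − ae + ab.
The 9×6 boundary matrix has rank 5 and Smith normal form diag(1,1,1,1,1).

Reading off H_k = ker ∂_k / im ∂_{k+1}:

  H_0: rank C_0 − rank ∂_1 = 5 − 4 = 1, and the invariant factors of ∂_1 are all 1, so H_0 = Z.
  H_1: rank ker ∂_1 − rank ∂_2 = (9 − 4) − 5 = 0, and the invariant factors of ∂_2 are all 1, so H_1 = 0.
  H_2: rank ker ∂_2 − rank ∂_3 = (6 − 5) − 0 = 1, and there is no ∂_3, so H_2 = Z.

(K is a triangulation of the 2-sphere S^2.)

H_0 ≅ Z,  H_1 = 0,  H_2 ≅ Z.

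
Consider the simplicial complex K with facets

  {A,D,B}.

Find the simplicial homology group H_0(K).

H_0 = Z.

Fix the vertex order A < B < D and write every simplex with vertices in increasing order. Then dim K = 2 and the simplices of K are:

  0-simplices (3): A, B, D
  1-simplices (3): AB, AD, BD
  2-simplices (1): ABD

so the chain groups are C_0 ≅ Z^3, C_1 ≅ Z^3, C_2 ≅ Z^1.

Boundary ∂_1: C_1 → C_0 sends each edge [p,q] (with p < q) to q − p.
The 3×3 boundary matrix has rank 2 and Smith normal form diag(1,1).

∂_2: C_2 → C_1 acts by ∂[p,q,r] = [q,r] − [p,r] + [p,q]. For instance
  ∂ABD = BD − AD + AB.
As a 3×1 matrix over Z this has rank 1, with invariant factors (1).

Reading off H_k = ker ∂_k / im ∂_{k+1}:

  H_0: rank C_0 − rank ∂_1 = 3 − 2 = 1, and the invariant factors of ∂_1 are all 1, so H_0 = Z.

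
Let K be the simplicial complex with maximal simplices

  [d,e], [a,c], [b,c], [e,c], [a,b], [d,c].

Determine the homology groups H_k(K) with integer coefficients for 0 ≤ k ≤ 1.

K has 5 vertices, 6 edges.
rank ∂_0 = 0, rank ∂_1 = 4 ⇒ b_0 = 5 − 0 − 4 = 1; all invariant factors of ∂_1 are 1 so no torsion. So H_0 ≅ Z.
rank ∂_1 = 4, rank ∂_2 = 0 ⇒ b_1 = 6 − 4 − 0 = 2. So H_1 ≅ Z^2.

H_0 ≅ Z,  H_1 ≅ Z^2.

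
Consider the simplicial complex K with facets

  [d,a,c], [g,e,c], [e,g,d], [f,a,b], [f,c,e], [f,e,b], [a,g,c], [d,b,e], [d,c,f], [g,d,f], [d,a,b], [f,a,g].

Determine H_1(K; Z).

Order the vertices as a < b < c < d < e < f < g. Listing each simplex with vertices in this order, K has dimension 2 with simplices:

  0-simplices (7): a, b, c, d, e, f, g
  1-simplices (18): ab, ac, ad, af, ag, bd, be, bf, cd, ce, cf, cg, de, df, dg, ef, eg, fg
  2-simplices (12): abd, abf, acd, acg, afg, bde, bef, cdf, cef, ceg, deg, dfg

Hence C_0 ≅ Z^7, C_1 ≅ Z^18, C_2 ≅ Z^12.

Boundary ∂_1: C_1 → C_0 maps an edge to its endpoints' difference, ∂[p,q] = q − p.
This gives a 7×18 integer matrix of rank 6; reducing to Smith normal form yields diagonal entries (1,1,1,1,1,1).

The boundary map ∂_2: C_2 → C_1 acts by ∂[p,q,r] = [q,r] − [p,r] + [p,q]. For instance
  ∂dfg = fg − dg + df,
  ∂deg = eg − dg + de.
The 18×12 boundary matrix has rank 12 and Smith normal form diag(1,1,1,1,1,1,1,1,1,1,1,2).

Reading off H_k = ker ∂_k / im ∂_{k+1}:

  H_1: rank ker ∂_1 − rank ∂_2 = (18 − 6) − 12 = 0, and ∂_2 has invariant factor 2 > 1, so H_1 = Z/2Z.

(K is a triangulation of the real projective plane RP^2.)

H_1 = Z/2Z.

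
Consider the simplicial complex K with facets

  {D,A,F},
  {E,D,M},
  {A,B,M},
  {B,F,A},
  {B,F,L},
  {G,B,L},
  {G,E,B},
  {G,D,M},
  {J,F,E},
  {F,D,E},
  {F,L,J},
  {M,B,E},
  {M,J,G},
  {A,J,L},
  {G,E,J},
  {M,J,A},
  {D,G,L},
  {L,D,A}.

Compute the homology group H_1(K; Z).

H_1 ≅ Z ⊕ Z/2.

Order the vertices as A < B < D < E < F < G < J < L < M. Listing each simplex with vertices in this order, K has dimension 2 with simplices:

  0-simplices (9): A, B, D, E, F, G, J, L, M
  1-simplices (27): AB, AD, AF, AJ, AL, AM, BE, BF, BG, BL, BM, DE, DF, DG, DL, DM, EF, EG, EJ, EM, FJ, FL, GJ, GL, GM, JL, JM
  2-simplices (18): ABF, ABM, ADF, ADL, AJL, AJM, BEG, BEM, BFL, BGL, DEF, DEM, DGL, DGM, EFJ, EGJ, FJL, GJM

Hence C_0 ≅ Z^9, C_1 ≅ Z^27, C_2 ≅ Z^18.

∂_1: C_1 → C_0 maps an edge to its endpoints' difference, ∂[p,q] = q − p. For instance
  ∂AB = B − A.
As a 9×27 matrix over Z this has rank 8, with invariant factors (1,1,1,1,1,1,1,1).

∂_2: C_2 → C_1 acts by ∂[p,q,r] = [q,r] − [p,r] + [p,q]. For instance
  ∂BFL = FL − BL + BF,
  ∂ADL = DL − AL + AD.
This gives a 27×18 integer matrix of rank 18; reducing to Smith normal form yields diagonal entries (1,1,1,1,1,1,1,1,1,1,1,1,1,1,1,1,1,2).

From H_k ≅ ker(∂_k) / im(∂_{k+1}) we obtain:

  H_1: rank ker ∂_1 − rank ∂_2 = (27 − 8) − 18 = 1, and ∂_2 has invariant factor 2 > 1, so H_1 ≅ Z ⊕ Z/2.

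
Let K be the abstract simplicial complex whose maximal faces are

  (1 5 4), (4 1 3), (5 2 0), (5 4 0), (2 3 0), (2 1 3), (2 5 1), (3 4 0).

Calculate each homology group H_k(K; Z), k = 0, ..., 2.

K has 6 vertices, 12 edges, 8 triangles.
rank ∂_0 = 0, rank ∂_1 = 5 ⇒ b_0 = 6 − 0 − 5 = 1; all invariant factors of ∂_1 are 1 so no torsion. So H_0 = Z.
rank ∂_1 = 5, rank ∂_2 = 7 ⇒ b_1 = 12 − 5 − 7 = 0; all invariant factors of ∂_2 are 1 so no torsion. So H_1 = 0.
rank ∂_2 = 7, rank ∂_3 = 0 ⇒ b_2 = 8 − 7 − 0 = 1. So H_2 = Z.

H_0 ≅ Z,  H_1 = 0,  H_2 ≅ Z.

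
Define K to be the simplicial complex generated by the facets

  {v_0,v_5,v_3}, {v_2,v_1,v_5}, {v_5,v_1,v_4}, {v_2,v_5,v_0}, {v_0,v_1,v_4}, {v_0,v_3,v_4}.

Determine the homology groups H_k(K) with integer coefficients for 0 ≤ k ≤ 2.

K has 6 vertices, 12 edges, 6 triangles.
rank ∂_0 = 0, rank ∂_1 = 5 ⇒ b_0 = 6 − 0 − 5 = 1; all invariant factors of ∂_1 are 1 so no torsion. So H_0 ≅ Z.
rank ∂_1 = 5, rank ∂_2 = 6 ⇒ b_1 = 12 − 5 − 6 = 1; all invariant factors of ∂_2 are 1 so no torsion. So H_1 ≅ Z.
rank ∂_2 = 6, rank ∂_3 = 0 ⇒ b_2 = 6 − 6 − 0 = 0. So H_2 ≅ 0.

H_0 ≅ Z,  H_1 ≅ Z,  H_2 = 0.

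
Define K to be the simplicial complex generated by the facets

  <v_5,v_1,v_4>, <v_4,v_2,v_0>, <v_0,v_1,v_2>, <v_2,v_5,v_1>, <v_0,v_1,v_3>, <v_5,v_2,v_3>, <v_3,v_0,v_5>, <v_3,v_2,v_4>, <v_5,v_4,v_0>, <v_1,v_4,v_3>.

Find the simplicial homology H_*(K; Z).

H_0 ≅ Z,  H_1 ≅ Z/2,  H_2 = 0.

K has 6 vertices, 15 edges, 10 triangles.
rank ∂_0 = 0, rank ∂_1 = 5 ⇒ b_0 = 6 − 0 − 5 = 1; all invariant factors of ∂_1 are 1 so no torsion. So H_0 ≅ Z.
rank ∂_1 = 5, rank ∂_2 = 10 ⇒ b_1 = 15 − 5 − 10 = 0; ∂_2 has invariant factor(s) [2] giving torsion. So H_1 ≅ Z/2.
rank ∂_2 = 10, rank ∂_3 = 0 ⇒ b_2 = 10 − 10 − 0 = 0. So H_2 ≅ 0.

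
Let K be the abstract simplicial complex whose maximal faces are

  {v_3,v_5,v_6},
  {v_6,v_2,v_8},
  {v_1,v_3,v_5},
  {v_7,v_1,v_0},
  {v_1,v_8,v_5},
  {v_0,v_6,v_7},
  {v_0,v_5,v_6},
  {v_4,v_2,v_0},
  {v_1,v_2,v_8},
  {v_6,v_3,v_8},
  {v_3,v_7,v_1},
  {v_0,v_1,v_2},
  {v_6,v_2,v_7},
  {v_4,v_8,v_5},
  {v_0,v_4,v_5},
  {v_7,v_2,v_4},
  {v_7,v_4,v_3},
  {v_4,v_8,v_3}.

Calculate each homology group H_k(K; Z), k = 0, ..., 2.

We work with the vertex ordering v_0 < v_1 < v_2 < v_3 < v_4 < v_5 < v_6 < v_7 < v_8. The simplices of K, each written with vertices in increasing order, are:

  0-simplices (9): [v_0], [v_1], [v_2], [v_3], [v_4], [v_5], [v_6], [v_7], [v_8]
  1-simplices (27): (27 of them)
  2-simplices (18): (18 of them)

so the chain groups are C_0 ≅ Z^9, C_1 ≅ Z^27, C_2 ≅ Z^18.

The boundary map ∂_1: C_1 → C_0 sends each edge [p,q] (with p < q) to q − p. For instance
  ∂[v_0,v_4] = [v_4] − [v_0].
The resulting 9×27 matrix has rank 8, and its Smith normal form has invariant factors (1,1,1,1,1,1,1,1).

∂_2: C_2 → C_1 acts by ∂[p,q,r] = [q,r] − [p,r] + [p,q]. For instance
  ∂[v_3,v_5,v_6] = [v_5,v_6] − [v_3,v_6] + [v_3,v_5],
  ∂[v_2,v_6,v_8] = [v_6,v_8] − [v_2,v_8] + [v_2,v_6].
The resulting 27×18 matrix has rank 18, and its Smith normal form has invariant factors (1,1,1,1,1,1,1,1,1,1,1,1,1,1,1,1,1,2).

From H_k ≅ ker(∂_k) / im(∂_{k+1}) we obtain:

  H_0: rank C_0 − rank ∂_1 = 9 − 8 = 1, and the invariant factors of ∂_1 are all 1, so H_0 = Z.
  H_1: rank ker ∂_1 − rank ∂_2 = (27 − 8) − 18 = 1, and ∂_2 has invariant factor 2 > 1, so H_1 = Z ⊕ Z/2.
  H_2: rank ker ∂_2 − rank ∂_3 = (18 − 18) − 0 = 0, and there is no ∂_3, so H_2 = 0.

(K is a triangulation of the Klein bottle.)

H_0 ≅ Z,  H_1 ≅ Z ⊕ Z/2,  H_2 = 0.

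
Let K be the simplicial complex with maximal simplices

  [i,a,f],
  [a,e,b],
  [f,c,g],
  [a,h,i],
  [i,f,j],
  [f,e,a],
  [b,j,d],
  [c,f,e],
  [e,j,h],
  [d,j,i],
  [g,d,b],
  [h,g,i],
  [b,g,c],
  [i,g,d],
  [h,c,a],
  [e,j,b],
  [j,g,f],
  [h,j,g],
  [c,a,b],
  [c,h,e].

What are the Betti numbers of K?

We work with the vertex ordering a < b < c < d < e < f < g < h < i < j. The simplices of K, each written with vertices in increasing order, are:

  0-simplices (10): a, b, c, d, e, f, g, h, i, j
  1-simplices (30): ab, ac, ae, af, ah, ai, bc, bd, be, bg, bj, ce, cf, cg, ch, dg, di, dj, ef, eh, ej, fg, fi, fj, gh, gi, gj, hi, hj, ij
  2-simplices (20): abc, abe, ach, aef, afi, ahi, bcg, bdg, bdj, bej, cef, ceh, cfg, dgi, dij, ehj, fgj, fij, ghi, ghj

so the chain groups are C_0 ≅ Z^10, C_1 ≅ Z^30, C_2 ≅ Z^20.

Boundary ∂_1: C_1 → C_0 sends each edge [p,q] (with p < q) to q − p.
This gives a 10×30 integer matrix of rank 9; reducing to Smith normal form yields diagonal entries (1,1,1,1,1,1,1,1,1).

Boundary ∂_2: C_2 → C_1 acts by ∂[p,q,r] = [q,r] − [p,r] + [p,q]. For instance
  ∂aef = ef − af + ae,
  ∂abe = be − ae + ab.
The resulting 30×20 matrix has rank 20, and its Smith normal form has invariant factors (1,1,1,1,1,1,1,1,1,1,1,1,1,1,1,1,1,1,1,2).

Now H_k = ker ∂_k / im ∂_{k+1}, so:

  H_0: rank C_0 − rank ∂_1 = 10 − 9 = 1, and the invariant factors of ∂_1 are all 1, so H_0 ≅ Z.
  H_1: rank ker ∂_1 − rank ∂_2 = (30 − 9) − 20 = 1, and ∂_2 has invariant factor 2 > 1, so H_1 ≅ Z ⊕ Z_2.
  H_2: rank ker ∂_2 − rank ∂_3 = (20 − 20) − 0 = 0, and there is no ∂_3, so H_2 ≅ 0.

Hence the Betti numbers are b_0 = 1, b_1 = 1, b_2 = 0.

b_0 = 1, b_1 = 1, b_2 = 0.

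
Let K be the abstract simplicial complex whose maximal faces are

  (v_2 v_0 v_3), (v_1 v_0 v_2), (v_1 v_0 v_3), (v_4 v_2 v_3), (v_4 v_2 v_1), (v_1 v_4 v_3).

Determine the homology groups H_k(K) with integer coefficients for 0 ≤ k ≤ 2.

K has 5 vertices, 9 edges, 6 triangles.
rank ∂_0 = 0, rank ∂_1 = 4 ⇒ b_0 = 5 − 0 − 4 = 1; all invariant factors of ∂_1 are 1 so no torsion. So H_0 = Z.
rank ∂_1 = 4, rank ∂_2 = 5 ⇒ b_1 = 9 − 4 − 5 = 0; all invariant factors of ∂_2 are 1 so no torsion. So H_1 = 0.
rank ∂_2 = 5, rank ∂_3 = 0 ⇒ b_2 = 6 − 5 − 0 = 1. So H_2 = Z.

H_0 = Z,  H_1 = 0,  H_2 = Z.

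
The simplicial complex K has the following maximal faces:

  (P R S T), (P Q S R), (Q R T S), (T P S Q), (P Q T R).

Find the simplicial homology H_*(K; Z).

We work with the vertex ordering P < Q < R < S < T. The simplices of K, each written with vertices in increasing order, are:

  0-simplices (5): P, Q, R, S, T
  1-simplices (10): PQ, PR, PS, PT, QR, QS, QT, RS, RT, ST
  2-simplices (10): PQR, PQS, PQT, PRS, PRT, PST, QRS, QRT, QST, RST
  3-simplices (5): PQRS, PQRT, PQST, PRST, QRST

Hence C_0 ≅ Z^5, C_1 ≅ Z^10, C_2 ≅ Z^10, C_3 ≅ Z^5.

∂_1: C_1 → C_0 is given by ∂[p,q] = [q] − [p].
The resulting 5×10 matrix has rank 4, and its Smith normal form has invariant factors (1,1,1,1).

The boundary map ∂_2: C_2 → C_1 acts by ∂[p,q,r] = [q,r] − [p,r] + [p,q]. For instance
  ∂PRS = RS − PS + PR,
  ∂PQS = QS − PS + PQ.
This gives a 10×10 integer matrix of rank 6; reducing to Smith normal form yields diagonal entries (1,1,1,1,1,1).

Boundary ∂_3: C_3 → C_2 sends each 3-simplex σ to the alternating sum Σ_i (−1)^i (σ with its i-th vertex removed). For instance
  ∂PQRS = QRS − PRS + PQS − PQR,
  ∂QRST = RST − QST + QRT − QRS.
This gives a 10×5 integer matrix of rank 4; reducing to Smith normal form yields diagonal entries (1,1,1,1).

Reading off H_k = ker ∂_k / im ∂_{k+1}:

  H_0: rank C_0 − rank ∂_1 = 5 − 4 = 1, and the invariant factors of ∂_1 are all 1, so H_0 ≅ Z.
  H_1: rank ker ∂_1 − rank ∂_2 = (10 − 4) − 6 = 0, and the invariant factors of ∂_2 are all 1, so H_1 ≅ 0.
  H_2: rank ker ∂_2 − rank ∂_3 = (10 − 6) − 4 = 0, and the invariant factors of ∂_3 are all 1, so H_2 ≅ 0.
  H_3: rank ker ∂_3 − rank ∂_4 = (5 − 4) − 0 = 1, and there is no ∂_4, so H_3 ≅ Z.

H_0 = Z,  H_1 = 0,  H_2 = 0,  H_3 = Z.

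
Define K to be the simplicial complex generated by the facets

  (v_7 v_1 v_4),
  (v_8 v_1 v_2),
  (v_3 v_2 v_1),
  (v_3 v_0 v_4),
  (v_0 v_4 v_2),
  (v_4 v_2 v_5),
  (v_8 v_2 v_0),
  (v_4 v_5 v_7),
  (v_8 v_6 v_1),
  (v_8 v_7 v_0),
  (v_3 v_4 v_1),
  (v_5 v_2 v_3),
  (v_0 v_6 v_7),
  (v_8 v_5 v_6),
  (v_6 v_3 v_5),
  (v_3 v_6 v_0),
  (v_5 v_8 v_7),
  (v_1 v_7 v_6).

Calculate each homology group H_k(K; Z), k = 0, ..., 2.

H_0 = Z,  H_1 = Z ⊕ Z_2,  H_2 = 0.

We work with the vertex ordering v_0 < v_1 < v_2 < v_3 < v_4 < v_5 < v_6 < v_7 < v_8. The simplices of K, each written with vertices in increasing order, are:

  0-simplices (9): [v_0], [v_1], [v_2], [v_3], [v_4], [v_5], [v_6], [v_7], [v_8]
  1-simplices (27): (27 of them)
  2-simplices (18): (18 of them)

giving chain groups C_0 ≅ Z^9, C_1 ≅ Z^27, C_2 ≅ Z^18.

Boundary ∂_1: C_1 → C_0 maps an edge to its endpoints' difference, ∂[p,q] = q − p. For instance
  ∂[v_5,v_6] = [v_6] − [v_5].
As a 9×27 matrix over Z this has rank 8, with invariant factors (1,1,1,1,1,1,1,1).

∂_2: C_2 → C_1 acts by ∂[p,q,r] = [q,r] − [p,r] + [p,q]. For instance
  ∂[v_2,v_4,v_5] = [v_4,v_5] − [v_2,v_5] + [v_2,v_4],
  ∂[v_5,v_6,v_8] = [v_6,v_8] − [v_5,v_8] + [v_5,v_6].
As a 27×18 matrix over Z this has rank 18, with invariant factors (1,1,1,1,1,1,1,1,1,1,1,1,1,1,1,1,1,2).

Computing H_k = (kernel of ∂_k) / (image of ∂_{k+1}):

  H_0: rank C_0 − rank ∂_1 = 9 − 8 = 1, and the invariant factors of ∂_1 are all 1, so H_0 = Z.
  H_1: rank ker ∂_1 − rank ∂_2 = (27 − 8) − 18 = 1, and ∂_2 has invariant factor 2 > 1, so H_1 = Z ⊕ Z_2.
  H_2: rank ker ∂_2 − rank ∂_3 = (18 − 18) − 0 = 0, and there is no ∂_3, so H_2 = 0.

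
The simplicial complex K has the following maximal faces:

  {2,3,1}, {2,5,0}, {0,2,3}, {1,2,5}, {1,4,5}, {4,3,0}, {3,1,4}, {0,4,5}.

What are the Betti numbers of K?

We work with the vertex ordering 0 < 1 < 2 < 3 < 4 < 5. The simplices of K, each written with vertices in increasing order, are:

  0-simplices (6): [0], [1], [2], [3], [4], [5]
  1-simplices (12): [0,2], [0,3], [0,4], [0,5], [1,2], [1,3], [1,4], [1,5], [2,3], [2,5], [3,4], [4,5]
  2-simplices (8): [0,2,3], [0,2,5], [0,3,4], [0,4,5], [1,2,3], [1,2,5], [1,3,4], [1,4,5]

giving chain groups C_0 ≅ Z^6, C_1 ≅ Z^12, C_2 ≅ Z^8.

Boundary ∂_1: C_1 → C_0 is given by ∂[p,q] = [q] − [p]. For instance
  ∂[1,2] = [2] − [1].
This gives a 6×12 integer matrix of rank 5; reducing to Smith normal form yields diagonal entries (1,1,1,1,1).

The boundary map ∂_2: C_2 → C_1 maps a triangle to the signed sum of its edges. For instance
  ∂[1,3,4] = [3,4] − [1,4] + [1,3],
  ∂[0,2,5] = [2,5] − [0,5] + [0,2].
The resulting 12×8 matrix has rank 7, and its Smith normal form has invariant factors (1,1,1,1,1,1,1).

Now H_k = ker ∂_k / im ∂_{k+1}, so:

  H_0: rank C_0 − rank ∂_1 = 6 − 5 = 1, and the invariant factors of ∂_1 are all 1, so H_0 ≅ Z.
  H_1: rank ker ∂_1 − rank ∂_2 = (12 − 5) − 7 = 0, and the invariant factors of ∂_2 are all 1, so H_1 ≅ 0.
  H_2: rank ker ∂_2 − rank ∂_3 = (8 − 7) − 0 = 1, and there is no ∂_3, so H_2 ≅ Z.

Hence the Betti numbers are b_0 = 1, b_1 = 0, b_2 = 1.

b_0 = 1, b_1 = 0, b_2 = 1.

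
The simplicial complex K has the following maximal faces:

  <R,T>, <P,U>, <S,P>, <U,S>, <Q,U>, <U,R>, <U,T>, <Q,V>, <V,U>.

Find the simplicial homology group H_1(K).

H_1 = Z^3.

Fix the vertex order P < Q < R < S < T < U < V and write every simplex with vertices in increasing order. Then dim K = 1 and the simplices of K are:

  0-simplices (7): P, Q, R, S, T, U, V
  1-simplices (9): PS, PU, QU, QV, RT, RU, SU, TU, UV

giving chain groups C_0 ≅ Z^7, C_1 ≅ Z^9.

Boundary ∂_1: C_1 → C_0 maps an edge to its endpoints' difference, ∂[p,q] = q − p.
The 7×9 boundary matrix has rank 6 and Smith normal form diag(1,1,1,1,1,1).

From H_k ≅ ker(∂_k) / im(∂_{k+1}) we obtain:

  H_1: rank ker ∂_1 − rank ∂_2 = (9 − 6) − 0 = 3, and there is no ∂_2, so H_1 = Z^3.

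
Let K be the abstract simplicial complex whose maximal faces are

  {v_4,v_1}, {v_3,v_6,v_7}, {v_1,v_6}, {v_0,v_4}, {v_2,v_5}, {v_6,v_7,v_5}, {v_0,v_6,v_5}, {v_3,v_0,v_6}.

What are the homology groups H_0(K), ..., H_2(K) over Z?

Order the vertices as v_0 < v_1 < v_2 < v_3 < v_4 < v_5 < v_6 < v_7. Listing each simplex with vertices in this order, K has dimension 2 with simplices:

  0-simplices (8): [v_0], [v_1], [v_2], [v_3], [v_4], [v_5], [v_6], [v_7]
  1-simplices (12): [v_0,v_3], [v_0,v_4], [v_0,v_5], [v_0,v_6], [v_1,v_4], [v_1,v_6], [v_2,v_5], [v_3,v_6], [v_3,v_7], [v_5,v_6], [v_5,v_7], [v_6,v_7]
  2-simplices (4): [v_0,v_3,v_6], [v_0,v_5,v_6], [v_3,v_6,v_7], [v_5,v_6,v_7]

Hence C_0 ≅ Z^8, C_1 ≅ Z^12, C_2 ≅ Z^4.

The boundary map ∂_1: C_1 → C_0 is given by ∂[p,q] = [q] − [p]. For instance
  ∂[v_1,v_6] = [v_6] − [v_1].
The resulting 8×12 matrix has rank 7, and its Smith normal form has invariant factors (1,1,1,1,1,1,1).

Boundary ∂_2: C_2 → C_1 sends each 2-simplex [p,q,r] to [q,r] − [p,r] + [p,q]. For instance
  ∂[v_0,v_5,v_6] = [v_5,v_6] − [v_0,v_6] + [v_0,v_5],
  ∂[v_5,v_6,v_7] = [v_6,v_7] − [v_5,v_7] + [v_5,v_6].
This gives a 12×4 integer matrix of rank 4; reducing to Smith normal form yields diagonal entries (1,1,1,1).

Now H_k = ker ∂_k / im ∂_{k+1}, so:

  H_0: rank C_0 − rank ∂_1 = 8 − 7 = 1, and the invariant factors of ∂_1 are all 1, so H_0 = Z.
  H_1: rank ker ∂_1 − rank ∂_2 = (12 − 7) − 4 = 1, and the invariant factors of ∂_2 are all 1, so H_1 = Z.
  H_2: rank ker ∂_2 − rank ∂_3 = (4 − 4) − 0 = 0, and there is no ∂_3, so H_2 = 0.

H_0 ≅ Z,  H_1 ≅ Z,  H_2 = 0.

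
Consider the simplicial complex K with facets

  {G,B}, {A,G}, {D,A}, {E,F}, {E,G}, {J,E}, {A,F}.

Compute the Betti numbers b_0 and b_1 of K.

b_0 = 1, b_1 = 1.

We work with the vertex ordering A < B < D < E < F < G < J. The simplices of K, each written with vertices in increasing order, are:

  0-simplices (7): A, B, D, E, F, G, J
  1-simplices (7): AD, AF, AG, BG, EF, EG, EJ

Hence C_0 ≅ Z^7, C_1 ≅ Z^7.

The boundary map ∂_1: C_1 → C_0 sends each edge [p,q] (with p < q) to q − p.
This gives a 7×7 integer matrix of rank 6; reducing to Smith normal form yields diagonal entries (1,1,1,1,1,1).

Reading off H_k = ker ∂_k / im ∂_{k+1}:

  H_0: rank C_0 − rank ∂_1 = 7 − 6 = 1, and the invariant factors of ∂_1 are all 1, so H_0 ≅ Z.
  H_1: rank ker ∂_1 − rank ∂_2 = (7 − 6) − 0 = 1, and there is no ∂_2, so H_1 ≅ Z.

As a check, the Euler characteristic is 7 − 7 = 0, which agrees with 1 − 1 = 0.

Hence the Betti numbers are b_0 = 1, b_1 = 1.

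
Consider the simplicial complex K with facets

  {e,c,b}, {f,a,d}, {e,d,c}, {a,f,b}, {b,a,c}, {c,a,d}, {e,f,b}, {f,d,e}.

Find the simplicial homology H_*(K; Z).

H_0 = Z,  H_1 = 0,  H_2 = Z.

We work with the vertex ordering a < b < c < d < e < f. The simplices of K, each written with vertices in increasing order, are:

  0-simplices (6): a, b, c, d, e, f
  1-simplices (12): ab, ac, ad, af, bc, be, bf, cd, ce, de, df, ef
  2-simplices (8): abc, abf, acd, adf, bce, bef, cde, def

giving chain groups C_0 ≅ Z^6, C_1 ≅ Z^12, C_2 ≅ Z^8.

The boundary map ∂_1: C_1 → C_0 sends each edge [p,q] (with p < q) to q − p.
The resulting 6×12 matrix has rank 5, and its Smith normal form has invariant factors (1,1,1,1,1).

Boundary ∂_2: C_2 → C_1 sends each 2-simplex [p,q,r] to [q,r] − [p,r] + [p,q]. For instance
  ∂abf = bf − af + ab,
  ∂adf = df − af + ad.
The 12×8 boundary matrix has rank 7 and Smith normal form diag(1,1,1,1,1,1,1).

Reading off H_k = ker ∂_k / im ∂_{k+1}:

  H_0: rank C_0 − rank ∂_1 = 6 − 5 = 1, and the invariant factors of ∂_1 are all 1, so H_0 ≅ Z.
  H_1: rank ker ∂_1 − rank ∂_2 = (12 − 5) − 7 = 0, and the invariant factors of ∂_2 are all 1, so H_1 ≅ 0.
  H_2: rank ker ∂_2 − rank ∂_3 = (8 − 7) − 0 = 1, and there is no ∂_3, so H_2 ≅ Z.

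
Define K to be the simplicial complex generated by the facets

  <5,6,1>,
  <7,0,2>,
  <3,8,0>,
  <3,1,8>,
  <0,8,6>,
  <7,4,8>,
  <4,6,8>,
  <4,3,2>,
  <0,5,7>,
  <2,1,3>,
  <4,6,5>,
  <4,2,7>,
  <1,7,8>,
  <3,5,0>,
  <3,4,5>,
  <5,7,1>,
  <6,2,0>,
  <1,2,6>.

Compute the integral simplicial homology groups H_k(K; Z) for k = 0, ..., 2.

K has 9 vertices, 27 edges, 18 triangles.
rank ∂_0 = 0, rank ∂_1 = 8 ⇒ b_0 = 9 − 0 − 8 = 1; all invariant factors of ∂_1 are 1 so no torsion. So H_0 = Z.
rank ∂_1 = 8, rank ∂_2 = 17 ⇒ b_1 = 27 − 8 − 17 = 2; all invariant factors of ∂_2 are 1 so no torsion. So H_1 = Z^2.
rank ∂_2 = 17, rank ∂_3 = 0 ⇒ b_2 = 18 − 17 − 0 = 1. So H_2 = Z.

H_0 = Z,  H_1 = Z^2,  H_2 = Z.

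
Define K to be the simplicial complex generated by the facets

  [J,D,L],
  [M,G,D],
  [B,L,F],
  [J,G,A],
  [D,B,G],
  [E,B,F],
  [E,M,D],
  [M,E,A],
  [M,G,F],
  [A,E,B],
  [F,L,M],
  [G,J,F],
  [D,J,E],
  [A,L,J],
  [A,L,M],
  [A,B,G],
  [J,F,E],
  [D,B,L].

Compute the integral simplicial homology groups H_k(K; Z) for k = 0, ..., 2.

Take the total order A < B < D < E < F < G < J < L < M on the vertex set. Then K (dimension 2) consists of the simplices:

  0-simplices (9): A, B, D, E, F, G, J, L, M
  1-simplices (27): AB, AE, AG, AJ, AL, AM, BD, BE, BF, BG, BL, DE, DG, DJ, DL, DM, EF, EJ, EM, FG, FJ, FL, FM, GJ, GM, JL, LM
  2-simplices (18): ABE, ABG, AEM, AGJ, AJL, ALM, BDG, BDL, BEF, BFL, DEJ, DEM, DGM, DJL, EFJ, FGJ, FGM, FLM

so the chain groups are C_0 ≅ Z^9, C_1 ≅ Z^27, C_2 ≅ Z^18.

∂_1: C_1 → C_0 is given by ∂[p,q] = [q] − [p].
The resulting 9×27 matrix has rank 8, and its Smith normal form has invariant factors (1,1,1,1,1,1,1,1).

The boundary map ∂_2: C_2 → C_1 sends each 2-simplex [p,q,r] to [q,r] − [p,r] + [p,q]. For instance
  ∂ABG = BG − AG + AB,
  ∂DGM = GM − DM + DG.
The resulting 27×18 matrix has rank 17, and its Smith normal form has invariant factors (1,1,1,1,1,1,1,1,1,1,1,1,1,1,1,1,1).

From H_k ≅ ker(∂_k) / im(∂_{k+1}) we obtain:

  H_0: rank C_0 − rank ∂_1 = 9 − 8 = 1, and the invariant factors of ∂_1 are all 1, so H_0 ≅ Z.
  H_1: rank ker ∂_1 − rank ∂_2 = (27 − 8) − 17 = 2, and the invariant factors of ∂_2 are all 1, so H_1 ≅ Z^2.
  H_2: rank ker ∂_2 − rank ∂_3 = (18 − 17) − 0 = 1, and there is no ∂_3, so H_2 ≅ Z.

H_0 = Z,  H_1 = Z^2,  H_2 = Z.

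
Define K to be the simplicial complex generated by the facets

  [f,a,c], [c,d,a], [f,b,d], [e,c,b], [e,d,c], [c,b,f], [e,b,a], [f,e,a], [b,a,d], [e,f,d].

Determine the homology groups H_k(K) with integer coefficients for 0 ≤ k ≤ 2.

Fix the vertex order a < b < c < d < e < f and write every simplex with vertices in increasing order. Then dim K = 2 and the simplices of K are:

  0-simplices (6): a, b, c, d, e, f
  1-simplices (15): ab, ac, ad, ae, af, bc, bd, be, bf, cd, ce, cf, de, df, ef
  2-simplices (10): abd, abe, acd, acf, aef, bce, bcf, bdf, cde, def

giving chain groups C_0 ≅ Z^6, C_1 ≅ Z^15, C_2 ≅ Z^10.

∂_1: C_1 → C_0 is given by ∂[p,q] = [q] − [p].
This gives a 6×15 integer matrix of rank 5; reducing to Smith normal form yields diagonal entries (1,1,1,1,1).

∂_2: C_2 → C_1 acts by ∂[p,q,r] = [q,r] − [p,r] + [p,q]. For instance
  ∂acd = cd − ad + ac,
  ∂acf = cf − af + ac.
The 15×10 boundary matrix has rank 10 and Smith normal form diag(1,1,1,1,1,1,1,1,1,2).

Reading off H_k = ker ∂_k / im ∂_{k+1}:

  H_0: rank C_0 − rank ∂_1 = 6 − 5 = 1, and the invariant factors of ∂_1 are all 1, so H_0 = Z.
  H_1: rank ker ∂_1 − rank ∂_2 = (15 − 5) − 10 = 0, and ∂_2 has invariant factor 2 > 1, so H_1 = Z/2.
  H_2: rank ker ∂_2 − rank ∂_3 = (10 − 10) − 0 = 0, and there is no ∂_3, so H_2 = 0.

As a check, the Euler characteristic is 6 − 15 + 10 = 1, which agrees with 1 − 0 + 0 = 1.

H_0 ≅ Z,  H_1 ≅ Z/2,  H_2 = 0.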